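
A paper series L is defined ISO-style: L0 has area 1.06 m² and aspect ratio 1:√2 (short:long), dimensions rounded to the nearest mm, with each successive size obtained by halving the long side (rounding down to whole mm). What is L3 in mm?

Let L0's short side be w mm. w · w√2 = 1.06 m² = 1,060,000 mm², so w ≈ 865.8 mm and w√2 ≈ 1224.4 mm → L0 = 866 × 1224 mm.
L1: ⌊1224/2⌋ × 866 = 612 × 866 mm
L2: ⌊866/2⌋ × 612 = 433 × 612 mm
L3: ⌊612/2⌋ × 433 = 306 × 433 mm

306 × 433 mm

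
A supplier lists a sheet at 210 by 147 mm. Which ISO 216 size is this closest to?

Aspect ratio 210/147 ≈ 1.429 — close to the ISO √2 ≈ 1.414.
In the A-series (A0 area = 1 m²): A5 = 148 × 210 mm.
Off by 1 mm total — nearest standard size.

A5 (148 × 210 mm)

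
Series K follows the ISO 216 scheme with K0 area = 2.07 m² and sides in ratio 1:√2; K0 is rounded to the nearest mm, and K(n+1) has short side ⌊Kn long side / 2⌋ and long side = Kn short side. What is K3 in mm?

Let K0's short side be w mm. w · w√2 = 2.07 m² = 2,070,000 mm², so w ≈ 1209.8 mm and w√2 ≈ 1711.0 mm → K0 = 1210 × 1711 mm.
K1: ⌊1711/2⌋ × 1210 = 855 × 1210 mm
K2: ⌊1210/2⌋ × 855 = 605 × 855 mm
K3: ⌊855/2⌋ × 605 = 427 × 605 mm

427 × 605 mm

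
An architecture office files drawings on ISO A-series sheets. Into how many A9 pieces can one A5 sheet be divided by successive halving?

16

Each ISO step halves the sheet: 1 × A5 → 2 × A6 → 4 × A7 → 8 × A8 → …
From A5 to A9 is 4 halving steps: 2^4 = 16.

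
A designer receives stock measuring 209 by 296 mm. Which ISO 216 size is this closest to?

Aspect ratio 296/209 ≈ 1.416 — close to the ISO √2 ≈ 1.414.
In the A-series (A0 area = 1 m²): A4 = 210 × 297 mm.
Off by 2 mm total — nearest standard size.

A4 (210 × 297 mm)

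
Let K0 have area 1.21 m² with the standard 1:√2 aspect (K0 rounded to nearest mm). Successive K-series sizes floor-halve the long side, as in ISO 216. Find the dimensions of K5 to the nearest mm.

Let K0's short side be w mm. w · w√2 = 1.21 m² = 1,210,000 mm², so w ≈ 925.0 mm and w√2 ≈ 1308.1 mm → K0 = 925 × 1308 mm.
K1: ⌊1308/2⌋ × 925 = 654 × 925 mm
K2: ⌊925/2⌋ × 654 = 462 × 654 mm
K3: ⌊654/2⌋ × 462 = 327 × 462 mm
K4: ⌊462/2⌋ × 327 = 231 × 327 mm
K5: ⌊327/2⌋ × 231 = 163 × 231 mm

163 × 231 mm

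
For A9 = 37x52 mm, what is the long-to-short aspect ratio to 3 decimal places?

52 / 37 = 1.405
ISO 216 targets √2 ≈ 1.414; the -0.009 deviation is from mm rounding.

1.405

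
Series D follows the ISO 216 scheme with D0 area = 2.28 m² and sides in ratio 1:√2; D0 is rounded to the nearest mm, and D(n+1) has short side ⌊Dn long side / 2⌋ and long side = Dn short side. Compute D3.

449 × 635 mm

Let D0's short side be w mm. w · w√2 = 2.28 m² = 2,280,000 mm², so w ≈ 1269.7 mm and w√2 ≈ 1795.7 mm → D0 = 1270 × 1796 mm.
D1: ⌊1796/2⌋ × 1270 = 898 × 1270 mm
D2: ⌊1270/2⌋ × 898 = 635 × 898 mm
D3: ⌊898/2⌋ × 635 = 449 × 635 mm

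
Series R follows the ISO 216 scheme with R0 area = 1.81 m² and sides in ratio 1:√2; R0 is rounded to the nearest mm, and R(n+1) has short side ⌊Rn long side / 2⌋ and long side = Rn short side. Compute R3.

400 × 565 mm

Let R0's short side be w mm. w · w√2 = 1.81 m² = 1,810,000 mm², so w ≈ 1131.3 mm and w√2 ≈ 1599.9 mm → R0 = 1131 × 1600 mm.
R1: ⌊1600/2⌋ × 1131 = 800 × 1131 mm
R2: ⌊1131/2⌋ × 800 = 565 × 800 mm
R3: ⌊800/2⌋ × 565 = 400 × 565 mm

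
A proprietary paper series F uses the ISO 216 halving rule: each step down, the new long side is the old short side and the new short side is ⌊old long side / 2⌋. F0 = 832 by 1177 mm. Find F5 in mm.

147 × 208 mm

F1: ⌊1177/2⌋ × 832 = 588 × 832 mm
F2: ⌊832/2⌋ × 588 = 416 × 588 mm
F3: ⌊588/2⌋ × 416 = 294 × 416 mm
F4: ⌊416/2⌋ × 294 = 208 × 294 mm
F5: ⌊294/2⌋ × 208 = 147 × 208 mm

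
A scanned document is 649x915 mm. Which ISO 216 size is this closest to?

Aspect ratio 915/649 ≈ 1.410 — close to the ISO √2 ≈ 1.414.
In the C-series (envelope sizes, between A and B): C1 = 648 × 917 mm.
Off by 3 mm total — nearest standard size.

C1 (648 × 917 mm)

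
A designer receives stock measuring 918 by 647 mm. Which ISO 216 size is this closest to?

C1 (648 × 917 mm)

Aspect ratio 918/647 ≈ 1.419 — close to the ISO √2 ≈ 1.414.
In the C-series (envelope sizes, between A and B): C1 = 648 × 917 mm.
Off by 2 mm total — nearest standard size.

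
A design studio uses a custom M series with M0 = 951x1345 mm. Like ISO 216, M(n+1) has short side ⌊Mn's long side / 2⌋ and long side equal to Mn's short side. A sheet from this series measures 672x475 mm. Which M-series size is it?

M2

M0: 951 × 1345 mm
M1: 672 × 951 mm
M2: 475 × 672 mm
M3: 336 × 475 mm
→ matches M2.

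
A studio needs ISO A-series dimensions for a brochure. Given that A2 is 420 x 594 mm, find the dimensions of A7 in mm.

74 × 105 mm

A3: ⌊594/2⌋ × 420 = 297 × 420 mm
A4: ⌊420/2⌋ × 297 = 210 × 297 mm
A5: ⌊297/2⌋ × 210 = 148 × 210 mm
A6: ⌊210/2⌋ × 148 = 105 × 148 mm
A7: ⌊148/2⌋ × 105 = 74 × 105 mm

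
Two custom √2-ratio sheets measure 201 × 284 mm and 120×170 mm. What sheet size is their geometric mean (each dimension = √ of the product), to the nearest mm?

155 × 220 mm

Short side: √(201 · 120) = √24120 ≈ 155.3 → 155 mm
Long side: √(284 · 170) = √48280 ≈ 219.7 → 220 mm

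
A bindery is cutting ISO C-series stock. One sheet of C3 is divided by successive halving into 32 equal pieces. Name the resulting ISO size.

C8

32 = 2^5, so 5 halving steps.
C3 → C4 → … → C8 after 5 steps.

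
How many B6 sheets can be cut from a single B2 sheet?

B2 = 500 × 707 mm; B6 = 125 × 176 mm.
Each halving step doubles the count; 4 steps from B2 to B6.
2^4 = 16.

16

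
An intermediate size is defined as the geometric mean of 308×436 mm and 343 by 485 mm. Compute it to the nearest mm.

325 × 460 mm

Short side: √(308 · 343) = √105644 ≈ 325.0 → 325 mm
Long side: √(436 · 485) = √211460 ≈ 459.8 → 460 mm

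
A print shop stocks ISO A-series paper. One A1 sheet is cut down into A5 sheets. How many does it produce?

16

A1 = 594 × 841 mm; A5 = 148 × 210 mm.
Each halving step doubles the count; 4 steps from A1 to A5.
2^4 = 16.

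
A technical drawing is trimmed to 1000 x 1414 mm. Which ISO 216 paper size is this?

B0 (1000 × 1414 mm)

Aspect ratio 1414/1000 ≈ 1.414 — close to the ISO √2 ≈ 1.414.
In the B-series (B0 = 1000 × 1414 mm): B0 = 1000 × 1414 mm.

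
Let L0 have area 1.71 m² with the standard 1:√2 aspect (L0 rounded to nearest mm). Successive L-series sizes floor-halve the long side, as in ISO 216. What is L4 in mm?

275 × 388 mm

Let L0's short side be w mm. w · w√2 = 1.71 m² = 1,710,000 mm², so w ≈ 1099.6 mm and w√2 ≈ 1555.1 mm → L0 = 1100 × 1555 mm.
L1: ⌊1555/2⌋ × 1100 = 777 × 1100 mm
L2: ⌊1100/2⌋ × 777 = 550 × 777 mm
L3: ⌊777/2⌋ × 550 = 388 × 550 mm
L4: ⌊550/2⌋ × 388 = 275 × 388 mm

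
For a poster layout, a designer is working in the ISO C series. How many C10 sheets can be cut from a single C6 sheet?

16

Each ISO step halves the sheet: 1 × C6 → 2 × C7 → 4 × C8 → 8 × C9 → …
From C6 to C10 is 4 halving steps: 2^4 = 16.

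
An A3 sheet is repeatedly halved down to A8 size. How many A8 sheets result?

Each ISO step halves the sheet: 1 × A3 → 2 × A4 → 4 × A5 → 8 × A6 → …
From A3 to A8 is 5 halving steps: 2^5 = 32.

32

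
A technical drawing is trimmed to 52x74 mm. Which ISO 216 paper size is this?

A8 (52 × 74 mm)

Aspect ratio 74/52 ≈ 1.423 — close to the ISO √2 ≈ 1.414.
In the A-series (A0 area = 1 m²): A8 = 52 × 74 mm.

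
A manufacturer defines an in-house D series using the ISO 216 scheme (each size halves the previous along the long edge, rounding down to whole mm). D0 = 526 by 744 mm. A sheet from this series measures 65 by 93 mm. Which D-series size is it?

D6

D0: 526 × 744 mm
D1: 372 × 526 mm
D2: 263 × 372 mm
D3: 186 × 263 mm
D4: 131 × 186 mm
D5: 93 × 131 mm
D6: 65 × 93 mm
D7: 46 × 65 mm
→ matches D6.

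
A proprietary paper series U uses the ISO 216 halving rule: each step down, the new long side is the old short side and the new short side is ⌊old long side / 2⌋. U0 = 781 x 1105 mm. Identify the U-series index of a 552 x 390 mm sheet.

U0: 781 × 1105 mm
U1: 552 × 781 mm
U2: 390 × 552 mm
U3: 276 × 390 mm
→ matches U2.

U2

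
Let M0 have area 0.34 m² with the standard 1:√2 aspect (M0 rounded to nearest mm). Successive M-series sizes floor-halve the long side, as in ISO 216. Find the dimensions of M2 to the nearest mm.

245 × 346 mm

Let M0's short side be w mm. w · w√2 = 0.34 m² = 340,000 mm², so w ≈ 490.3 mm and w√2 ≈ 693.4 mm → M0 = 490 × 693 mm.
M1: ⌊693/2⌋ × 490 = 346 × 490 mm
M2: ⌊490/2⌋ × 346 = 245 × 346 mm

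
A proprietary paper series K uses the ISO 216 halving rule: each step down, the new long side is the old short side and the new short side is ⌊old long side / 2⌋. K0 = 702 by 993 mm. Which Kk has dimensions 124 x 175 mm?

K5

K0: 702 × 993 mm
K1: 496 × 702 mm
K2: 351 × 496 mm
K3: 248 × 351 mm
K4: 175 × 248 mm
K5: 124 × 175 mm
K6: 87 × 124 mm
→ matches K5.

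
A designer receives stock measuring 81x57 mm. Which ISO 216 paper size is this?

C8 (57 × 81 mm)

Aspect ratio 81/57 ≈ 1.421 — close to the ISO √2 ≈ 1.414.
In the C-series (envelope sizes, between A and B): C8 = 57 × 81 mm.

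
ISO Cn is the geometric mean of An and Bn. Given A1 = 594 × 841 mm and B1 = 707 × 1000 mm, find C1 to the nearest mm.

Short side: √(594 · 707) = √419958 ≈ 648.0 → 648 mm
Long side: √(841 · 1000) = √841000 ≈ 917.1 → 917 mm

648 × 917 mm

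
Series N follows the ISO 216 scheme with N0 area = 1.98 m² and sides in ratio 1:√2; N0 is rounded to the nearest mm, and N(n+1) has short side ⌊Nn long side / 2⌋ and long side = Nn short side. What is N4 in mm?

295 × 418 mm

Let N0's short side be w mm. w · w√2 = 1.98 m² = 1,980,000 mm², so w ≈ 1183.2 mm and w√2 ≈ 1673.4 mm → N0 = 1183 × 1673 mm.
N1: ⌊1673/2⌋ × 1183 = 836 × 1183 mm
N2: ⌊1183/2⌋ × 836 = 591 × 836 mm
N3: ⌊836/2⌋ × 591 = 418 × 591 mm
N4: ⌊591/2⌋ × 418 = 295 × 418 mm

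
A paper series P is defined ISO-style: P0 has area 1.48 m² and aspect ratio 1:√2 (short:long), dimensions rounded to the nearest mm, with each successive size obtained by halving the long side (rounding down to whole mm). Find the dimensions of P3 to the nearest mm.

361 × 511 mm

Let P0's short side be w mm. w · w√2 = 1.48 m² = 1,480,000 mm², so w ≈ 1023.0 mm and w√2 ≈ 1446.7 mm → P0 = 1023 × 1447 mm.
P1: ⌊1447/2⌋ × 1023 = 723 × 1023 mm
P2: ⌊1023/2⌋ × 723 = 511 × 723 mm
P3: ⌊723/2⌋ × 511 = 361 × 511 mm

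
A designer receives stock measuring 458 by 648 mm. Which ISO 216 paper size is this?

Aspect ratio 648/458 ≈ 1.415 — close to the ISO √2 ≈ 1.414.
In the C-series (envelope sizes, between A and B): C2 = 458 × 648 mm.

C2 (458 × 648 mm)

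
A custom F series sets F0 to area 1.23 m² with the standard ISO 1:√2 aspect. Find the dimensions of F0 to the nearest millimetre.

933 × 1319 mm

Let the short side be w mm. Then w · w√2 = 1.23 m² = 1,230,000 mm².
w² = 1,230,000/√2, so w ≈ 932.6 mm; long side = w√2 ≈ 1318.9 mm.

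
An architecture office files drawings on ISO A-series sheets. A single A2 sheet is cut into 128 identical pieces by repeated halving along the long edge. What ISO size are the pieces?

A9

128 = 2^7, so 7 halving steps.
A2 → A3 → … → A9 after 7 steps.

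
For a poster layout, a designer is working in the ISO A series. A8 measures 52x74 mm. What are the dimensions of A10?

A9: ⌊74/2⌋ × 52 = 37 × 52 mm
A10: ⌊52/2⌋ × 37 = 26 × 37 mm

26 × 37 mm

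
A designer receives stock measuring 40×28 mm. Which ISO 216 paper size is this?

Aspect ratio 40/28 ≈ 1.429 — close to the ISO √2 ≈ 1.414.
In the C-series (envelope sizes, between A and B): C10 = 28 × 40 mm.

C10 (28 × 40 mm)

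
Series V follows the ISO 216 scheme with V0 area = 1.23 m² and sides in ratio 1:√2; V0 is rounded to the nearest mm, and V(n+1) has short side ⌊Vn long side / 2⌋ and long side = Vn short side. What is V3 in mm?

329 × 466 mm

Let V0's short side be w mm. w · w√2 = 1.23 m² = 1,230,000 mm², so w ≈ 932.6 mm and w√2 ≈ 1318.9 mm → V0 = 933 × 1319 mm.
V1: ⌊1319/2⌋ × 933 = 659 × 933 mm
V2: ⌊933/2⌋ × 659 = 466 × 659 mm
V3: ⌊659/2⌋ × 466 = 329 × 466 mm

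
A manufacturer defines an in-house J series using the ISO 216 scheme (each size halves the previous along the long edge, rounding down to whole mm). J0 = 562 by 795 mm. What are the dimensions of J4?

J1: ⌊795/2⌋ × 562 = 397 × 562 mm
J2: ⌊562/2⌋ × 397 = 281 × 397 mm
J3: ⌊397/2⌋ × 281 = 198 × 281 mm
J4: ⌊281/2⌋ × 198 = 140 × 198 mm

140 × 198 mm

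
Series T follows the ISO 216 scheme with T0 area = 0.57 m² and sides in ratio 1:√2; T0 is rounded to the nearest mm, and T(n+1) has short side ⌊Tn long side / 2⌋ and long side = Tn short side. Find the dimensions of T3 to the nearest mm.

224 × 317 mm

Let T0's short side be w mm. w · w√2 = 0.57 m² = 570,000 mm², so w ≈ 634.9 mm and w√2 ≈ 897.8 mm → T0 = 635 × 898 mm.
T1: ⌊898/2⌋ × 635 = 449 × 635 mm
T2: ⌊635/2⌋ × 449 = 317 × 449 mm
T3: ⌊449/2⌋ × 317 = 224 × 317 mm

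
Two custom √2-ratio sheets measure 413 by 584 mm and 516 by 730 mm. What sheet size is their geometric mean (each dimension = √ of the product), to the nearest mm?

462 × 653 mm

Short side: √(413 · 516) = √213108 ≈ 461.6 → 462 mm
Long side: √(584 · 730) = √426320 ≈ 652.9 → 653 mm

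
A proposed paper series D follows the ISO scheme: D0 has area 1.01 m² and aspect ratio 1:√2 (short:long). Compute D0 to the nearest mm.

845 × 1195 mm

Let the short side be w mm. Then w · w√2 = 1.01 m² = 1,010,000 mm².
w² = 1,010,000/√2, so w ≈ 845.1 mm; long side = w√2 ≈ 1195.1 mm.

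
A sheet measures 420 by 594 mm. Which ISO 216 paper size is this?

A2 (420 × 594 mm)

Aspect ratio 594/420 ≈ 1.414 — close to the ISO √2 ≈ 1.414.
In the A-series (A0 area = 1 m²): A2 = 420 × 594 mm.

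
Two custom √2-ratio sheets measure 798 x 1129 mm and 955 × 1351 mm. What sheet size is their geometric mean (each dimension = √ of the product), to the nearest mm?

873 × 1235 mm

Short side: √(798 · 955) = √762090 ≈ 873.0 → 873 mm
Long side: √(1129 · 1351) = √1525279 ≈ 1235.0 → 1235 mm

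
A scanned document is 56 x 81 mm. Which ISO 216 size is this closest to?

Aspect ratio 81/56 ≈ 1.446 (ISO target is √2 ≈ 1.414).
In the C-series (envelope sizes, between A and B): C8 = 57 × 81 mm.
Off by 1 mm total — nearest standard size.

C8 (57 × 81 mm)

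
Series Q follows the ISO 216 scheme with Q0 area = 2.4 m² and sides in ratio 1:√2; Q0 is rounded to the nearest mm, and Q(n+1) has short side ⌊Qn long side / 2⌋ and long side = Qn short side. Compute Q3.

460 × 651 mm

Let Q0's short side be w mm. w · w√2 = 2.4 m² = 2,400,000 mm², so w ≈ 1302.7 mm and w√2 ≈ 1842.3 mm → Q0 = 1303 × 1842 mm.
Q1: ⌊1842/2⌋ × 1303 = 921 × 1303 mm
Q2: ⌊1303/2⌋ × 921 = 651 × 921 mm
Q3: ⌊921/2⌋ × 651 = 460 × 651 mm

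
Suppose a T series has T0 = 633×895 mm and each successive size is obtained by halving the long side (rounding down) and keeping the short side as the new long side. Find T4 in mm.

T1: ⌊895/2⌋ × 633 = 447 × 633 mm
T2: ⌊633/2⌋ × 447 = 316 × 447 mm
T3: ⌊447/2⌋ × 316 = 223 × 316 mm
T4: ⌊316/2⌋ × 223 = 158 × 223 mm

158 × 223 mm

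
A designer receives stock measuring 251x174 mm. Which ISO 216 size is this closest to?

B5 (176 × 250 mm)

Aspect ratio 251/174 ≈ 1.443 (ISO target is √2 ≈ 1.414).
In the B-series (B0 = 1000 × 1414 mm): B5 = 176 × 250 mm.
Off by 3 mm total — nearest standard size.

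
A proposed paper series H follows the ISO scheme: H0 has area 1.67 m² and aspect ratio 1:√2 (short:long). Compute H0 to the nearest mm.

Let the short side be w mm. Then w · w√2 = 1.67 m² = 1,670,000 mm².
w² = 1,670,000/√2, so w ≈ 1086.7 mm; long side = w√2 ≈ 1536.8 mm.

1087 × 1537 mm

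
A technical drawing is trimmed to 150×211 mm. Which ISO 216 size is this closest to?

Aspect ratio 211/150 ≈ 1.407 — close to the ISO √2 ≈ 1.414.
In the A-series (A0 area = 1 m²): A5 = 148 × 210 mm.
Off by 3 mm total — nearest standard size.

A5 (148 × 210 mm)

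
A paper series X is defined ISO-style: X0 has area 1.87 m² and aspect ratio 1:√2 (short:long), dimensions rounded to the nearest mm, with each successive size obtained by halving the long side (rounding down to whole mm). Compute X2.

575 × 813 mm

Let X0's short side be w mm. w · w√2 = 1.87 m² = 1,870,000 mm², so w ≈ 1149.9 mm and w√2 ≈ 1626.2 mm → X0 = 1150 × 1626 mm.
X1: ⌊1626/2⌋ × 1150 = 813 × 1150 mm
X2: ⌊1150/2⌋ × 813 = 575 × 813 mm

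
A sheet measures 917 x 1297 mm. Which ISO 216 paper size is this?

C0 (917 × 1297 mm)

Aspect ratio 1297/917 ≈ 1.414 — close to the ISO √2 ≈ 1.414.
In the C-series (envelope sizes, between A and B): C0 = 917 × 1297 mm.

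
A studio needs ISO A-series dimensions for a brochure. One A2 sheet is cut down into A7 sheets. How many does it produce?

32

A2 = 420 × 594 mm; A7 = 74 × 105 mm.
Each halving step doubles the count; 5 steps from A2 to A7.
2^5 = 32.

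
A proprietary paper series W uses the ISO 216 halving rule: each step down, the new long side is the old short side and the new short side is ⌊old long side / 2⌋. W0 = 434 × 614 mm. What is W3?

153 × 217 mm

W1: ⌊614/2⌋ × 434 = 307 × 434 mm
W2: ⌊434/2⌋ × 307 = 217 × 307 mm
W3: ⌊307/2⌋ × 217 = 153 × 217 mm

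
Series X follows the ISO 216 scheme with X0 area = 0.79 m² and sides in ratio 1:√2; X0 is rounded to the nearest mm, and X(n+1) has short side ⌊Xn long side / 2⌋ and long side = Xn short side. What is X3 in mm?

Let X0's short side be w mm. w · w√2 = 0.79 m² = 790,000 mm², so w ≈ 747.4 mm and w√2 ≈ 1057.0 mm → X0 = 747 × 1057 mm.
X1: ⌊1057/2⌋ × 747 = 528 × 747 mm
X2: ⌊747/2⌋ × 528 = 373 × 528 mm
X3: ⌊528/2⌋ × 373 = 264 × 373 mm

264 × 373 mm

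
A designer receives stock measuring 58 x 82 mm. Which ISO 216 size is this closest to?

Aspect ratio 82/58 ≈ 1.414 — close to the ISO √2 ≈ 1.414.
In the C-series (envelope sizes, between A and B): C8 = 57 × 81 mm.
Off by 2 mm total — nearest standard size.

C8 (57 × 81 mm)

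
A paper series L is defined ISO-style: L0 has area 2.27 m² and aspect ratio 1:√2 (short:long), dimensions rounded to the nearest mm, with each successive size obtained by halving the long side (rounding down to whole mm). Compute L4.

316 × 448 mm

Let L0's short side be w mm. w · w√2 = 2.27 m² = 2,270,000 mm², so w ≈ 1266.9 mm and w√2 ≈ 1791.7 mm → L0 = 1267 × 1792 mm.
L1: ⌊1792/2⌋ × 1267 = 896 × 1267 mm
L2: ⌊1267/2⌋ × 896 = 633 × 896 mm
L3: ⌊896/2⌋ × 633 = 448 × 633 mm
L4: ⌊633/2⌋ × 448 = 316 × 448 mm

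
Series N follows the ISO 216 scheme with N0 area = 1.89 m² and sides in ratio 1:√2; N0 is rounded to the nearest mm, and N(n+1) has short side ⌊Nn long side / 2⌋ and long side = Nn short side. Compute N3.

408 × 578 mm

Let N0's short side be w mm. w · w√2 = 1.89 m² = 1,890,000 mm², so w ≈ 1156.0 mm and w√2 ≈ 1634.9 mm → N0 = 1156 × 1635 mm.
N1: ⌊1635/2⌋ × 1156 = 817 × 1156 mm
N2: ⌊1156/2⌋ × 817 = 578 × 817 mm
N3: ⌊817/2⌋ × 578 = 408 × 578 mm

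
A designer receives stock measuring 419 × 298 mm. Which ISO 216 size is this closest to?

A3 (297 × 420 mm)

Aspect ratio 419/298 ≈ 1.406 — close to the ISO √2 ≈ 1.414.
In the A-series (A0 area = 1 m²): A3 = 297 × 420 mm.
Off by 2 mm total — nearest standard size.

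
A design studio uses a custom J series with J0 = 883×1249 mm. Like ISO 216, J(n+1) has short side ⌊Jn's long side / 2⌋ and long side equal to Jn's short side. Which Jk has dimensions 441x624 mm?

J0: 883 × 1249 mm
J1: 624 × 883 mm
J2: 441 × 624 mm
J3: 312 × 441 mm
→ matches J2.

J2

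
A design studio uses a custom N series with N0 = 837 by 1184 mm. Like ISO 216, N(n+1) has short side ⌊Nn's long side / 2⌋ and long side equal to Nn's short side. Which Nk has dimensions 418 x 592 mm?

N0: 837 × 1184 mm
N1: 592 × 837 mm
N2: 418 × 592 mm
N3: 296 × 418 mm
→ matches N2.

N2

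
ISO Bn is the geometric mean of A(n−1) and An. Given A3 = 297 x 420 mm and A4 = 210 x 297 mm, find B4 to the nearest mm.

Short side: √(297 · 210) = √62370 ≈ 249.7 → 250 mm
Long side: √(420 · 297) = √124740 ≈ 353.2 → 353 mm

250 × 353 mm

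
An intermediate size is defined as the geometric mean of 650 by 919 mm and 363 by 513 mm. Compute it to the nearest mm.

486 × 687 mm

Short side: √(650 · 363) = √235950 ≈ 485.7 → 486 mm
Long side: √(919 · 513) = √471447 ≈ 686.6 → 687 mm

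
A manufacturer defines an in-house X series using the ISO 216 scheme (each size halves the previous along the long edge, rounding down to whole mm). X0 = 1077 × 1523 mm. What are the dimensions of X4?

269 × 380 mm

X1 = 761 × 1077 mm (from X0 by 1 halving).
X2: ⌊1077/2⌋ × 761 = 538 × 761 mm
X3: ⌊761/2⌋ × 538 = 380 × 538 mm
X4: ⌊538/2⌋ × 380 = 269 × 380 mm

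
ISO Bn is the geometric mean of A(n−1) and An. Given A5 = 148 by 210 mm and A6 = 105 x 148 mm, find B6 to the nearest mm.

Short side: √(148 · 105) = √15540 ≈ 124.7 → 125 mm
Long side: √(210 · 148) = √31080 ≈ 176.3 → 176 mm

125 × 176 mm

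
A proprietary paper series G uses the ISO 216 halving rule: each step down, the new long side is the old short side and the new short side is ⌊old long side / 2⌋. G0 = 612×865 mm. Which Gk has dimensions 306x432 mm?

G2

G0: 612 × 865 mm
G1: 432 × 612 mm
G2: 306 × 432 mm
G3: 216 × 306 mm
→ matches G2.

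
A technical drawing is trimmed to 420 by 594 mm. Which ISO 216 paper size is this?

A2 (420 × 594 mm)

Aspect ratio 594/420 ≈ 1.414 — close to the ISO √2 ≈ 1.414.
In the A-series (A0 area = 1 m²): A2 = 420 × 594 mm.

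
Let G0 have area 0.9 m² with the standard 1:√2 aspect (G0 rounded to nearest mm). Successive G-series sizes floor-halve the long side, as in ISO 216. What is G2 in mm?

Let G0's short side be w mm. w · w√2 = 0.9 m² = 900,000 mm², so w ≈ 797.7 mm and w√2 ≈ 1128.2 mm → G0 = 798 × 1128 mm.
G1: ⌊1128/2⌋ × 798 = 564 × 798 mm
G2: ⌊798/2⌋ × 564 = 399 × 564 mm

399 × 564 mm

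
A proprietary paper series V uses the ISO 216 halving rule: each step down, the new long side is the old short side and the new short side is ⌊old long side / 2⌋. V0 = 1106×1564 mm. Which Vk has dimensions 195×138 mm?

V6

V0: 1106 × 1564 mm
V1: 782 × 1106 mm
V2: 553 × 782 mm
V3: 391 × 553 mm
V4: 276 × 391 mm
V5: 195 × 276 mm
V6: 138 × 195 mm
V7: 97 × 138 mm
→ matches V6.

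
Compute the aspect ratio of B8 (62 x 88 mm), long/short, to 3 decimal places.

1.419

88 / 62 = 1.419
ISO 216 targets √2 ≈ 1.414; the +0.005 deviation is from mm rounding.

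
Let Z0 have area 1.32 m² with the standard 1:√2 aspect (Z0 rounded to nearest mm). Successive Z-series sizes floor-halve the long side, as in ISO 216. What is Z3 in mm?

341 × 483 mm

Let Z0's short side be w mm. w · w√2 = 1.32 m² = 1,320,000 mm², so w ≈ 966.1 mm and w√2 ≈ 1366.3 mm → Z0 = 966 × 1366 mm.
Z1: ⌊1366/2⌋ × 966 = 683 × 966 mm
Z2: ⌊966/2⌋ × 683 = 483 × 683 mm
Z3: ⌊683/2⌋ × 483 = 341 × 483 mm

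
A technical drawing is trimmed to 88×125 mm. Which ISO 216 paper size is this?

Aspect ratio 125/88 ≈ 1.420 — close to the ISO √2 ≈ 1.414.
In the B-series (B0 = 1000 × 1414 mm): B7 = 88 × 125 mm.

B7 (88 × 125 mm)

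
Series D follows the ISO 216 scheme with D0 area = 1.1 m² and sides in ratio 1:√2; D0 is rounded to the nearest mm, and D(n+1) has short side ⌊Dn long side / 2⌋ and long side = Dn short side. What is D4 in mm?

220 × 311 mm

Let D0's short side be w mm. w · w√2 = 1.1 m² = 1,100,000 mm², so w ≈ 881.9 mm and w√2 ≈ 1247.3 mm → D0 = 882 × 1247 mm.
D1: ⌊1247/2⌋ × 882 = 623 × 882 mm
D2: ⌊882/2⌋ × 623 = 441 × 623 mm
D3: ⌊623/2⌋ × 441 = 311 × 441 mm
D4: ⌊441/2⌋ × 311 = 220 × 311 mm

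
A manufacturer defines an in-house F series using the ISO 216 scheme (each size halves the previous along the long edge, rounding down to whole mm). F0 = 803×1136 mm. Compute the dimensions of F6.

100 × 142 mm

F1: ⌊1136/2⌋ × 803 = 568 × 803 mm
F2: ⌊803/2⌋ × 568 = 401 × 568 mm
F3: ⌊568/2⌋ × 401 = 284 × 401 mm
F4: ⌊401/2⌋ × 284 = 200 × 284 mm
F5: ⌊284/2⌋ × 200 = 142 × 200 mm
F6: ⌊200/2⌋ × 142 = 100 × 142 mm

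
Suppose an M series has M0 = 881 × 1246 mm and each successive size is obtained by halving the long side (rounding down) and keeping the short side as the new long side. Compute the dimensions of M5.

M1 = 623 × 881 mm (from M0 by 1 halving).
M2: ⌊881/2⌋ × 623 = 440 × 623 mm
M3: ⌊623/2⌋ × 440 = 311 × 440 mm
M4: ⌊440/2⌋ × 311 = 220 × 311 mm
M5: ⌊311/2⌋ × 220 = 155 × 220 mm

155 × 220 mm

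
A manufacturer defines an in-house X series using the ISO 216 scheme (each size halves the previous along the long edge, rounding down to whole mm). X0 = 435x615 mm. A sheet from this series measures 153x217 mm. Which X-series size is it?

X0: 435 × 615 mm
X1: 307 × 435 mm
X2: 217 × 307 mm
X3: 153 × 217 mm
X4: 108 × 153 mm
→ matches X3.

X3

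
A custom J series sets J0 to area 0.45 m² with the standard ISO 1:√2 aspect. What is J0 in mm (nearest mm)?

Let the short side be w mm. Then w · w√2 = 0.45 m² = 450,000 mm².
w² = 450,000/√2, so w ≈ 564.1 mm; long side = w√2 ≈ 797.7 mm.

564 × 798 mm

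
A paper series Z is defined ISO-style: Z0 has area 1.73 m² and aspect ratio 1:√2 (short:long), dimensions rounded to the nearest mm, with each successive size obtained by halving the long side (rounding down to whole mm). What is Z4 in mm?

Let Z0's short side be w mm. w · w√2 = 1.73 m² = 1,730,000 mm², so w ≈ 1106.0 mm and w√2 ≈ 1564.2 mm → Z0 = 1106 × 1564 mm.
Z1: ⌊1564/2⌋ × 1106 = 782 × 1106 mm
Z2: ⌊1106/2⌋ × 782 = 553 × 782 mm
Z3: ⌊782/2⌋ × 553 = 391 × 553 mm
Z4: ⌊553/2⌋ × 391 = 276 × 391 mm

276 × 391 mm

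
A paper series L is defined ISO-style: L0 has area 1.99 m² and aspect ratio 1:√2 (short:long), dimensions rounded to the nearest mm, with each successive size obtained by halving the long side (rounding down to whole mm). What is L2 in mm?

Let L0's short side be w mm. w · w√2 = 1.99 m² = 1,990,000 mm², so w ≈ 1186.2 mm and w√2 ≈ 1677.6 mm → L0 = 1186 × 1678 mm.
L1: ⌊1678/2⌋ × 1186 = 839 × 1186 mm
L2: ⌊1186/2⌋ × 839 = 593 × 839 mm

593 × 839 mm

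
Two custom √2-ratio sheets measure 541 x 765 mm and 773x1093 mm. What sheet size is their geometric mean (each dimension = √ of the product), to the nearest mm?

647 × 914 mm

Short side: √(541 · 773) = √418193 ≈ 646.7 → 647 mm
Long side: √(765 · 1093) = √836145 ≈ 914.4 → 914 mm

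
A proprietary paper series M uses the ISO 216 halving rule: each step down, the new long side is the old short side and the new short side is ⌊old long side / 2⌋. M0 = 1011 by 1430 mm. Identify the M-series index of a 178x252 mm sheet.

M0: 1011 × 1430 mm
M1: 715 × 1011 mm
M2: 505 × 715 mm
M3: 357 × 505 mm
M4: 252 × 357 mm
M5: 178 × 252 mm
M6: 126 × 178 mm
→ matches M5.

M5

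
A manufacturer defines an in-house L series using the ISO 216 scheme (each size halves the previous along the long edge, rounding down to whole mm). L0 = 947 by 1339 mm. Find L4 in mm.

L1 = 669 × 947 mm (from L0 by 1 halving).
L2: ⌊947/2⌋ × 669 = 473 × 669 mm
L3: ⌊669/2⌋ × 473 = 334 × 473 mm
L4: ⌊473/2⌋ × 334 = 236 × 334 mm

236 × 334 mm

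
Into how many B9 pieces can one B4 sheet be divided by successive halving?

32

B4 = 250 × 353 mm; B9 = 44 × 62 mm.
Each halving step doubles the count; 5 steps from B4 to B9.
2^5 = 32.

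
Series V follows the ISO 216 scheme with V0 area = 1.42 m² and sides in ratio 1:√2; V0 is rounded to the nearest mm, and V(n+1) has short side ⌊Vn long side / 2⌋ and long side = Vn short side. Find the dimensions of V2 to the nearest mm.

501 × 708 mm

Let V0's short side be w mm. w · w√2 = 1.42 m² = 1,420,000 mm², so w ≈ 1002.0 mm and w√2 ≈ 1417.1 mm → V0 = 1002 × 1417 mm.
V1: ⌊1417/2⌋ × 1002 = 708 × 1002 mm
V2: ⌊1002/2⌋ × 708 = 501 × 708 mm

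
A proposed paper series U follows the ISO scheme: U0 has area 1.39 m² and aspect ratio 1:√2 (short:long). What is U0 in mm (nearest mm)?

991 × 1402 mm

Let the short side be w mm. Then w · w√2 = 1.39 m² = 1,390,000 mm².
w² = 1,390,000/√2, so w ≈ 991.4 mm; long side = w√2 ≈ 1402.1 mm.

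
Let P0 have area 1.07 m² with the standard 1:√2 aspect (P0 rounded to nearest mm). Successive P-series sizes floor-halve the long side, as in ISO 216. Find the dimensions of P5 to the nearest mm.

153 × 217 mm

Let P0's short side be w mm. w · w√2 = 1.07 m² = 1,070,000 mm², so w ≈ 869.8 mm and w√2 ≈ 1230.1 mm → P0 = 870 × 1230 mm.
P1: ⌊1230/2⌋ × 870 = 615 × 870 mm
P2: ⌊870/2⌋ × 615 = 435 × 615 mm
P3: ⌊615/2⌋ × 435 = 307 × 435 mm
P4: ⌊435/2⌋ × 307 = 217 × 307 mm
P5: ⌊307/2⌋ × 217 = 153 × 217 mm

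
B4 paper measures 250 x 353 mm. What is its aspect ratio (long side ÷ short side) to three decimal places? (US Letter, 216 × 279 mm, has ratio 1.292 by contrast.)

353 / 250 = 1.412
ISO 216 targets √2 ≈ 1.414; the -0.002 deviation is from mm rounding.

1.412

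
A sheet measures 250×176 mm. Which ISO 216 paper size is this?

Aspect ratio 250/176 ≈ 1.420 — close to the ISO √2 ≈ 1.414.
In the B-series (B0 = 1000 × 1414 mm): B5 = 176 × 250 mm.

B5 (176 × 250 mm)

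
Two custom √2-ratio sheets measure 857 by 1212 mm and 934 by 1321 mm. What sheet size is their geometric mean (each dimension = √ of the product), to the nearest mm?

Short side: √(857 · 934) = √800438 ≈ 894.7 → 895 mm
Long side: √(1212 · 1321) = √1601052 ≈ 1265.3 → 1265 mm

895 × 1265 mm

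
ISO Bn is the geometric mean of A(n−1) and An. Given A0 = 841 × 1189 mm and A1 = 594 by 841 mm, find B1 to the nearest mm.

707 × 1000 mm

Short side: √(841 · 594) = √499554 ≈ 706.8 → 707 mm
Long side: √(1189 · 841) = √999949 ≈ 1000.0 → 1000 mm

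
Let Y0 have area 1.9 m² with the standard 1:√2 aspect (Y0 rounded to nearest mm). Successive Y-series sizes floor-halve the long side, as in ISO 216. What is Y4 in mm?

289 × 409 mm

Let Y0's short side be w mm. w · w√2 = 1.9 m² = 1,900,000 mm², so w ≈ 1159.1 mm and w√2 ≈ 1639.2 mm → Y0 = 1159 × 1639 mm.
Y1: ⌊1639/2⌋ × 1159 = 819 × 1159 mm
Y2: ⌊1159/2⌋ × 819 = 579 × 819 mm
Y3: ⌊819/2⌋ × 579 = 409 × 579 mm
Y4: ⌊579/2⌋ × 409 = 289 × 409 mm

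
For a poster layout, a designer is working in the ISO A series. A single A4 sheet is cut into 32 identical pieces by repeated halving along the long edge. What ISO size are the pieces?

A9

32 = 2^5, so 5 halving steps.
A4 → A5 → … → A9 after 5 steps.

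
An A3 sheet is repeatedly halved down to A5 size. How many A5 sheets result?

A3 = 297 × 420 mm; A5 = 148 × 210 mm.
Each halving step doubles the count; 2 steps from A3 to A5.
2^2 = 4.

4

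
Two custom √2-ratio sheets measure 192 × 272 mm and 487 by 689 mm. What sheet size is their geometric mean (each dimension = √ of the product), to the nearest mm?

306 × 433 mm

Short side: √(192 · 487) = √93504 ≈ 305.8 → 306 mm
Long side: √(272 · 689) = √187408 ≈ 432.9 → 433 mm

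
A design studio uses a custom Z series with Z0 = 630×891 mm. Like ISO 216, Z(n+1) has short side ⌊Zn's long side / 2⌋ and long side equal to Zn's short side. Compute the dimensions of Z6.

78 × 111 mm

Z1: ⌊891/2⌋ × 630 = 445 × 630 mm
Z2: ⌊630/2⌋ × 445 = 315 × 445 mm
Z3: ⌊445/2⌋ × 315 = 222 × 315 mm
Z4: ⌊315/2⌋ × 222 = 157 × 222 mm
Z5: ⌊222/2⌋ × 157 = 111 × 157 mm
Z6: ⌊157/2⌋ × 111 = 78 × 111 mm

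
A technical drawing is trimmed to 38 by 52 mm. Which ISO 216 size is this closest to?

A9 (37 × 52 mm)

Aspect ratio 52/38 ≈ 1.368 (ISO target is √2 ≈ 1.414).
In the A-series (A0 area = 1 m²): A9 = 37 × 52 mm.
Off by 1 mm total — nearest standard size.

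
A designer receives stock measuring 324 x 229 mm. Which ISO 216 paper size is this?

C4 (229 × 324 mm)

Aspect ratio 324/229 ≈ 1.415 — close to the ISO √2 ≈ 1.414.
In the C-series (envelope sizes, between A and B): C4 = 229 × 324 mm.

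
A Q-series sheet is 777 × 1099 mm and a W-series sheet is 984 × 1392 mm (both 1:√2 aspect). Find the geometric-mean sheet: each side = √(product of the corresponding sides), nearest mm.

Short side: √(777 · 984) = √764568 ≈ 874.4 → 874 mm
Long side: √(1099 · 1392) = √1529808 ≈ 1236.9 → 1237 mm

874 × 1237 mm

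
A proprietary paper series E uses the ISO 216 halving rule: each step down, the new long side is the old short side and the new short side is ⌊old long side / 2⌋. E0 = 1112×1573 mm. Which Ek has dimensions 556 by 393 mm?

E0: 1112 × 1573 mm
E1: 786 × 1112 mm
E2: 556 × 786 mm
E3: 393 × 556 mm
E4: 278 × 393 mm
→ matches E3.

E3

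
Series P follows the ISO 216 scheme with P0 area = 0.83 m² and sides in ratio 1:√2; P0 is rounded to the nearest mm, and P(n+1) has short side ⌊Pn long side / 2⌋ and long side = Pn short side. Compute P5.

135 × 191 mm

Let P0's short side be w mm. w · w√2 = 0.83 m² = 830,000 mm², so w ≈ 766.1 mm and w√2 ≈ 1083.4 mm → P0 = 766 × 1083 mm.
P1: ⌊1083/2⌋ × 766 = 541 × 766 mm
P2: ⌊766/2⌋ × 541 = 383 × 541 mm
P3: ⌊541/2⌋ × 383 = 270 × 383 mm
P4: ⌊383/2⌋ × 270 = 191 × 270 mm
P5: ⌊270/2⌋ × 191 = 135 × 191 mm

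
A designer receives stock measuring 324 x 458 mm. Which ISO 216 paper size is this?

C3 (324 × 458 mm)

Aspect ratio 458/324 ≈ 1.414 — close to the ISO √2 ≈ 1.414.
In the C-series (envelope sizes, between A and B): C3 = 324 × 458 mm.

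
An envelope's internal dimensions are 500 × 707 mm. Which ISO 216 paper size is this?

Aspect ratio 707/500 ≈ 1.414 — close to the ISO √2 ≈ 1.414.
In the B-series (B0 = 1000 × 1414 mm): B2 = 500 × 707 mm.

B2 (500 × 707 mm)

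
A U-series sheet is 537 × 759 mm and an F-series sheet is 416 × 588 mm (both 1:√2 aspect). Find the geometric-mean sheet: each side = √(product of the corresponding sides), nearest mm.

473 × 668 mm

Short side: √(537 · 416) = √223392 ≈ 472.6 → 473 mm
Long side: √(759 · 588) = √446292 ≈ 668.1 → 668 mm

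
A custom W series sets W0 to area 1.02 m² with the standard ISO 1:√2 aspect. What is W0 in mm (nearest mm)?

Let the short side be w mm. Then w · w√2 = 1.02 m² = 1,020,000 mm².
w² = 1,020,000/√2, so w ≈ 849.3 mm; long side = w√2 ≈ 1201.0 mm.

849 × 1201 mm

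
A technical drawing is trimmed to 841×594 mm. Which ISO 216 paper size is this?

A1 (594 × 841 mm)

Aspect ratio 841/594 ≈ 1.416 — close to the ISO √2 ≈ 1.414.
In the A-series (A0 area = 1 m²): A1 = 594 × 841 mm.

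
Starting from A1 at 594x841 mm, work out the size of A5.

A2: ⌊841/2⌋ × 594 = 420 × 594 mm
A3: ⌊594/2⌋ × 420 = 297 × 420 mm
A4: ⌊420/2⌋ × 297 = 210 × 297 mm
A5: ⌊297/2⌋ × 210 = 148 × 210 mm

148 × 210 mm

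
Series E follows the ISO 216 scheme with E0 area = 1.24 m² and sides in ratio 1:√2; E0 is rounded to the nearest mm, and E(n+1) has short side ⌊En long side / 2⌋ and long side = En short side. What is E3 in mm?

331 × 468 mm

Let E0's short side be w mm. w · w√2 = 1.24 m² = 1,240,000 mm², so w ≈ 936.4 mm and w√2 ≈ 1324.2 mm → E0 = 936 × 1324 mm.
E1: ⌊1324/2⌋ × 936 = 662 × 936 mm
E2: ⌊936/2⌋ × 662 = 468 × 662 mm
E3: ⌊662/2⌋ × 468 = 331 × 468 mm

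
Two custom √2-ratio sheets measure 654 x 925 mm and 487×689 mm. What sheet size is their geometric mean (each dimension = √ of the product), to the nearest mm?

Short side: √(654 · 487) = √318498 ≈ 564.4 → 564 mm
Long side: √(925 · 689) = √637325 ≈ 798.3 → 798 mm

564 × 798 mm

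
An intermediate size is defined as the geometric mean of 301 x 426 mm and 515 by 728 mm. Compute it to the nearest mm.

394 × 557 mm

Short side: √(301 · 515) = √155015 ≈ 393.7 → 394 mm
Long side: √(426 · 728) = √310128 ≈ 556.9 → 557 mm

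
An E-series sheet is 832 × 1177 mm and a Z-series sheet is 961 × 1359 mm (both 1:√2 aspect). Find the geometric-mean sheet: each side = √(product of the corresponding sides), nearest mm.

894 × 1265 mm

Short side: √(832 · 961) = √799552 ≈ 894.2 → 894 mm
Long side: √(1177 · 1359) = √1599543 ≈ 1264.7 → 1265 mm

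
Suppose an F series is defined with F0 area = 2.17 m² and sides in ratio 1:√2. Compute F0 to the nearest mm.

1239 × 1752 mm

Let the short side be w mm. Then w · w√2 = 2.17 m² = 2,170,000 mm².
w² = 2,170,000/√2, so w ≈ 1238.7 mm; long side = w√2 ≈ 1751.8 mm.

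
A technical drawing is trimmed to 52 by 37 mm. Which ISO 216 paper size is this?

A9 (37 × 52 mm)

Aspect ratio 52/37 ≈ 1.405 — close to the ISO √2 ≈ 1.414.
In the A-series (A0 area = 1 m²): A9 = 37 × 52 mm.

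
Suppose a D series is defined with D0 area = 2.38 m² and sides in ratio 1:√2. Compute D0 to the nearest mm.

Let the short side be w mm. Then w · w√2 = 2.38 m² = 2,380,000 mm².
w² = 2,380,000/√2, so w ≈ 1297.3 mm; long side = w√2 ≈ 1834.6 mm.

1297 × 1835 mm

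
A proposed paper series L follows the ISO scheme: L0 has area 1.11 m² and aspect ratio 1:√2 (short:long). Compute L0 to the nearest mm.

Let the short side be w mm. Then w · w√2 = 1.11 m² = 1,110,000 mm².
w² = 1,110,000/√2, so w ≈ 885.9 mm; long side = w√2 ≈ 1252.9 mm.

886 × 1253 mm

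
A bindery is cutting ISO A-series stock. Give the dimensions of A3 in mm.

297 × 420 mm

A0 = 841 × 1189 mm (A0 has area 1 m², aspect 1:√2).
A1: ⌊1189/2⌋ × 841 = 594 × 841 mm
A2: ⌊841/2⌋ × 594 = 420 × 594 mm
A3: ⌊594/2⌋ × 420 = 297 × 420 mm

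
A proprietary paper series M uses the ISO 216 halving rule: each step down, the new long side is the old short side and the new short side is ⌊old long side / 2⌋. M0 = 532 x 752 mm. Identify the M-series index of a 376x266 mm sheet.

M2

M0: 532 × 752 mm
M1: 376 × 532 mm
M2: 266 × 376 mm
M3: 188 × 266 mm
→ matches M2.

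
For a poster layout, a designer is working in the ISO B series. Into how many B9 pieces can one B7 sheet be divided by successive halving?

B7 = 88 × 125 mm; B9 = 44 × 62 mm.
Each halving step doubles the count; 2 steps from B7 to B9.
2^2 = 4.

4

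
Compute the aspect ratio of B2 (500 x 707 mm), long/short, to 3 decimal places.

707 / 500 = 1.414
Matches √2 ≈ 1.414 — the ISO 216 defining ratio.

1.414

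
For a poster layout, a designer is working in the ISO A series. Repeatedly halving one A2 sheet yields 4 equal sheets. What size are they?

A4

4 = 2^2, so 2 halving steps.
A2 → A3 → … → A4 after 2 steps.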